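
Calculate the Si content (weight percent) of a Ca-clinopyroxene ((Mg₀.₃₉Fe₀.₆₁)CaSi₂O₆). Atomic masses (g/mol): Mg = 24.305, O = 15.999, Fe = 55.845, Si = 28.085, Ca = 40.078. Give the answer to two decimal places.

Molar mass of (Mg₀.₃₉Fe₀.₆₁)CaSi₂O₆: 0.39·24.305 + 0.61·55.845 + 1·40.078 + 2·28.085 + 6·15.999 = 235.786 g/mol.
Mass of Si per formula unit: 2 × 28.085 = 56.170 g.
Weight fraction Si = 56.170 / 235.786 = 0.2382.

23.82 weight percent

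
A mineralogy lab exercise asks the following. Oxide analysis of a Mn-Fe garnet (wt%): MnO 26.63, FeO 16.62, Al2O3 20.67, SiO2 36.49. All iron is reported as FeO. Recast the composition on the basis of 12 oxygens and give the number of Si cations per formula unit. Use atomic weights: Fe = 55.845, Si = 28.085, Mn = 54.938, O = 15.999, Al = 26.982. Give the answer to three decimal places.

26.63 wt% MnO ÷ 70.937 g/mol = 0.37540 mol, giving 0.37540 Mn and 0.37540 O.
16.62 wt% FeO ÷ 71.844 g/mol = 0.23133 mol, giving 0.23133 Fe and 0.23133 O.
20.67 wt% Al2O3 ÷ 101.961 g/mol = 0.20272 mol, giving 0.40544 Al and 0.60816 O.
36.49 wt% SiO2 ÷ 60.083 g/mol = 0.60733 mol, giving 0.60733 Si and 1.21466 O.
Oxygen sums to 2.42955; scaling by 12/2.42955 = 4.93919 puts the formula on 12 O.
Si: 0.60733 × 4.93919 = 3.000 atoms per formula unit.

3.000 Si apfu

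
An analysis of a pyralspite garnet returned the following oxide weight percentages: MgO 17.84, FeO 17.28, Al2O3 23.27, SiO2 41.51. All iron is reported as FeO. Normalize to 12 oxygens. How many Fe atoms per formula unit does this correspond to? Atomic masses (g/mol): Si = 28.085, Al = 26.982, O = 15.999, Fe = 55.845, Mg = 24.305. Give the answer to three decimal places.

MgO (M=40.304): mol = 0.44264; Mg = 0.44264, O = 0.44264.
FeO (M=71.844): mol = 0.24052; Fe = 0.24052, O = 0.24052.
Al2O3 (M=101.961): mol = 0.22822; Al = 0.45644, O = 0.68466.
SiO2 (M=60.083): mol = 0.69088; Si = 0.69088, O = 1.38176.
ΣO = 2.74958; factor = 12/ΣO = 4.36430.
Fe apfu = 0.24052 × 4.36430 = 1.050.

1.050 Fe apfu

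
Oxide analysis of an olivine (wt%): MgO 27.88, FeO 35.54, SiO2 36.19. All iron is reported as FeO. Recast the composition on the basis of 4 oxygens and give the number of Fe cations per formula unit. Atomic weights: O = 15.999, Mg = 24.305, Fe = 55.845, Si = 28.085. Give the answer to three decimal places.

0.828 Fe apfu

MgO: 27.88/40.304 = 0.69174 mol → 0.69174 mol Mg, 0.69174 mol O.
FeO: 35.54/71.844 = 0.49468 mol → 0.49468 mol Fe, 0.49468 mol O.
SiO2: 36.19/60.083 = 0.60233 mol → 0.60233 mol Si, 1.20466 mol O.
Total oxygen = 2.39108 mol. Normalization factor = 4/2.39108 = 1.67288.
Fe per 4 O = 0.49468 × 1.67288 = 0.828.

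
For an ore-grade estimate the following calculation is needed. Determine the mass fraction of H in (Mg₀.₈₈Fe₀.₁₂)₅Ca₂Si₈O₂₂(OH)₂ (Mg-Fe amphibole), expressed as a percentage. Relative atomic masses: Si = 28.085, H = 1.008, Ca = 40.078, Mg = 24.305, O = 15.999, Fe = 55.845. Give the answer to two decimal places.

Formula mass = 4.40·24.305 + 0.60·55.845 + 2·40.078 + 8·28.085 + 24·15.999 + 2·1.008 = 831.277 g/mol, of which 2.016 g is H.
So H makes up 2.016/831.277 = 0.0024 of the mass, i.e. 0.24%.

0.24 wt%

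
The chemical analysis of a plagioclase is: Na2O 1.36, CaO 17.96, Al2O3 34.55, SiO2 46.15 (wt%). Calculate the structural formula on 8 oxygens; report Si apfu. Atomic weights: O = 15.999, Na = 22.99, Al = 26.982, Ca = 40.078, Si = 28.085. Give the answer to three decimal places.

2.123 Si apfu

1.36 wt% Na2O ÷ 61.979 g/mol = 0.02194 mol, giving 0.04388 Na and 0.02194 O.
17.96 wt% CaO ÷ 56.077 g/mol = 0.32027 mol, giving 0.32027 Ca and 0.32027 O.
34.55 wt% Al2O3 ÷ 101.961 g/mol = 0.33886 mol, giving 0.67772 Al and 1.01658 O.
46.15 wt% SiO2 ÷ 60.083 g/mol = 0.76810 mol, giving 0.76810 Si and 1.53620 O.
Oxygen sums to 2.89499; scaling by 8/2.89499 = 2.76339 puts the formula on 8 O.
Si: 0.76810 × 2.76339 = 2.123 atoms per formula unit.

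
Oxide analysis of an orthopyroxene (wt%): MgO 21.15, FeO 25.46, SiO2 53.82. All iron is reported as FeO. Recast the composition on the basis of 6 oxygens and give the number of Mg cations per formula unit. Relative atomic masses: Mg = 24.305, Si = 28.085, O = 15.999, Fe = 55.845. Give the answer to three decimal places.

1.179 Mg apfu

MgO (M=40.304): mol = 0.52476; Mg = 0.52476, O = 0.52476.
FeO (M=71.844): mol = 0.35438; Fe = 0.35438, O = 0.35438.
SiO2 (M=60.083): mol = 0.89576; Si = 0.89576, O = 1.79152.
ΣO = 2.67066; factor = 6/ΣO = 2.24664.
Mg apfu = 0.52476 × 2.24664 = 1.179.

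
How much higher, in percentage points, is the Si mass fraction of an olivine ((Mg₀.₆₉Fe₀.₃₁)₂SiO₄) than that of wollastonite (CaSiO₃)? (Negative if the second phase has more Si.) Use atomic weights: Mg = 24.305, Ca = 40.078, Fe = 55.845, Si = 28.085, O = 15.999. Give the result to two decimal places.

M((Mg₀.₆₉Fe₀.₃₁)₂SiO₄) = 160.246 g/mol, so wt% Si = 28.085/160.246 × 100 = 17.53%.
M(CaSiO₃) = 116.160 g/mol, so wt% Si = 28.085/116.160 × 100 = 24.18%.
17.53 − 24.18 = -6.65 pp.

-6.65 percentage points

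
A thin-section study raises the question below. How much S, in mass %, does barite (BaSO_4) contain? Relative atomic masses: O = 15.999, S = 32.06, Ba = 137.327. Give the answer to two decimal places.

13.74 mass %

Molar mass of BaSO_4: 1*137.327 + 1*32.06 + 4*15.999 = 233.383 g/mol.
Mass of S per formula unit: 1 × 32.06 = 32.060 g.
Weight fraction S = 32.060 / 233.383 = 0.1374.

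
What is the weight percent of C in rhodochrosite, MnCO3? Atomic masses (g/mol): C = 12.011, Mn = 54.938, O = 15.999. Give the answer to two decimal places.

M(MnCO3) = 114.946 g/mol.
C contributes 1 × 12.011 = 12.011 g per mole.
12.011/114.946 = 0.1045 → 10.45%.

10.45 wt%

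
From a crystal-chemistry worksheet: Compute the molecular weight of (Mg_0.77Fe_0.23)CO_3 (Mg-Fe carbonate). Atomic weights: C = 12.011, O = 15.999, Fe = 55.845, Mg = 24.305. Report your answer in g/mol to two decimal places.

91.57 g/mol

The formula mass is the sum 0.77·24.305 + 0.23·55.845 + 1·12.011 + 3·15.999.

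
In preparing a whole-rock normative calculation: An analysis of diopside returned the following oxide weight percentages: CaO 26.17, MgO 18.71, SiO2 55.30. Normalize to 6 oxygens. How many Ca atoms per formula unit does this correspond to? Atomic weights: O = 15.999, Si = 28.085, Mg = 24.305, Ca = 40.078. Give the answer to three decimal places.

1.010 Ca apfu

CaO: 26.17/56.077 = 0.46668 mol → 0.46668 mol Ca, 0.46668 mol O.
MgO: 18.71/40.304 = 0.46422 mol → 0.46422 mol Mg, 0.46422 mol O.
SiO2: 55.30/60.083 = 0.92039 mol → 0.92039 mol Si, 1.84078 mol O.
Total oxygen = 2.77168 mol. Normalization factor = 6/2.77168 = 2.16475.
Ca per 6 O = 0.46668 × 2.16475 = 1.010.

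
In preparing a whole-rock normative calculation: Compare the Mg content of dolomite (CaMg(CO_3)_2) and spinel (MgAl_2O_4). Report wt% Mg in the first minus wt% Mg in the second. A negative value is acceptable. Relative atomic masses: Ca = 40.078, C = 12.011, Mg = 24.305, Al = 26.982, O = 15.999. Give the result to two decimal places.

-3.90 percentage points

M(CaMg(CO_3)_2) = 184.399 g/mol, so wt% Mg = 24.305/184.399 × 100 = 13.18%.
M(MgAl_2O_4) = 142.265 g/mol, so wt% Mg = 24.305/142.265 × 100 = 17.08%.
13.18 − 17.08 = -3.90 pp.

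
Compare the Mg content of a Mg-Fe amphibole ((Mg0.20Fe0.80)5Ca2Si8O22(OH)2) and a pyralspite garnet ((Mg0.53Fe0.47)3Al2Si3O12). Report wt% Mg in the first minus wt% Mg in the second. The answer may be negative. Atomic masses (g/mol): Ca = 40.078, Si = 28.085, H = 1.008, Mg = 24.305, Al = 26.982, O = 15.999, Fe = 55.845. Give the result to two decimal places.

Mg in (Mg0.20Fe0.80)5Ca2Si8O22(OH)2: molar mass 938.513 g/mol; 1×24.305 = 24.305 g → 2.59 wt%.
Mg in (Mg0.53Fe0.47)3Al2Si3O12: molar mass 447.593 g/mol; 1.59×24.305 = 38.645 g → 8.63 wt%.
Difference = 2.59 − 8.63 = -6.04 percentage points.

-6.04 percentage points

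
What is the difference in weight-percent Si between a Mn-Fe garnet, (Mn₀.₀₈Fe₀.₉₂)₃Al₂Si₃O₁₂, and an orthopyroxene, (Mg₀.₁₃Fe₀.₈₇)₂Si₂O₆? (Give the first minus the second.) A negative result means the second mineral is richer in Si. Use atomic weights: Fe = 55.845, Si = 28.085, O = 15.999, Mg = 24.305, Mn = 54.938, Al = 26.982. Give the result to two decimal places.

-5.04 percentage points

Si in (Mn₀.₀₈Fe₀.₉₂)₃Al₂Si₃O₁₂: molar mass 497.524 g/mol; 3×28.085 = 84.255 g → 16.93 wt%.
Si in (Mg₀.₁₃Fe₀.₈₇)₂Si₂O₆: molar mass 255.654 g/mol; 2×28.085 = 56.170 g → 21.97 wt%.
Difference = 16.93 − 21.97 = -5.04 percentage points.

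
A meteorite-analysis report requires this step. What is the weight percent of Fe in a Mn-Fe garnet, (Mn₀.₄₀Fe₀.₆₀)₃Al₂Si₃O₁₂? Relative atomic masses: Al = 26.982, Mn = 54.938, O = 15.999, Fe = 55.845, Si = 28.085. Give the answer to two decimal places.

20.24 wt%

Formula mass = 1.20×54.938 + 1.80×55.845 + 2×26.982 + 3×28.085 + 12×15.999 = 496.654 g/mol, of which 100.521 g is Fe.
So Fe makes up 100.521/496.654 = 0.2024 of the mass, i.e. 20.24%.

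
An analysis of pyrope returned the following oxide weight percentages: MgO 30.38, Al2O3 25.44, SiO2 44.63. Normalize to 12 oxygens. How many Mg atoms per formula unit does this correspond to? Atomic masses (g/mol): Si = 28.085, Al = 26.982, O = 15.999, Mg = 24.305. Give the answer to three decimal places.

30.38 wt% MgO ÷ 40.304 g/mol = 0.75377 mol, giving 0.75377 Mg and 0.75377 O.
25.44 wt% Al2O3 ÷ 101.961 g/mol = 0.24951 mol, giving 0.49902 Al and 0.74853 O.
44.63 wt% SiO2 ÷ 60.083 g/mol = 0.74281 mol, giving 0.74281 Si and 1.48562 O.
Oxygen sums to 2.98792; scaling by 12/2.98792 = 4.01617 puts the formula on 12 O.
Mg: 0.75377 × 4.01617 = 3.027 atoms per formula unit.

3.027 Mg apfu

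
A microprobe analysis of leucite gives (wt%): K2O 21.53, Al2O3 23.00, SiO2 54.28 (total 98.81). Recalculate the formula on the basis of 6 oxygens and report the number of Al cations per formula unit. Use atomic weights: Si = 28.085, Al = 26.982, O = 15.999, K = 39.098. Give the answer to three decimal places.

K2O (M=94.195): mol = 0.22857; K = 0.45714, O = 0.22857.
Al2O3 (M=101.961): mol = 0.22558; Al = 0.45116, O = 0.67674.
SiO2 (M=60.083): mol = 0.90342; Si = 0.90342, O = 1.80684.
ΣO = 2.71215; factor = 6/ΣO = 2.21227.
Al apfu = 0.45116 × 2.21227 = 0.998.

0.998 Al apfu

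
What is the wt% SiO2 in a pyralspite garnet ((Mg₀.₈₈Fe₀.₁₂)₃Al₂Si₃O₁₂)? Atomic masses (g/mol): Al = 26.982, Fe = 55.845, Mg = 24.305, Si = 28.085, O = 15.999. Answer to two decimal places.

43.49 wt%

Molar mass of (Mg₀.₈₈Fe₀.₁₂)₃Al₂Si₃O₁₂ = 2.64·24.305 + 0.36·55.845 + 2·26.982 + 3·28.085 + 12·15.999 = 414.476 g/mol.
Each formula unit contains 3 Si, equivalent to 3/1 = 3.0000 mol SiO2.
M(SiO2) = 1×28.085 + 2×15.999 = 60.083 g/mol.
Mass of SiO2 per formula unit = 3.0000 × 60.083 = 180.249 g.
SiO2 wt% = 180.249 / 414.476 × 100 = 43.49%.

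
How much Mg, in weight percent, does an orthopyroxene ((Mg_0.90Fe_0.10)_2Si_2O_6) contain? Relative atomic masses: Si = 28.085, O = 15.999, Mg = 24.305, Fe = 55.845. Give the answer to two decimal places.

21.13 weight percent

Formula mass = 1.80·24.305 + 0.20·55.845 + 2·28.085 + 6·15.999 = 207.082 g/mol, of which 43.749 g is Mg.
So Mg makes up 43.749/207.082 = 0.2113 of the mass, i.e. 21.13%.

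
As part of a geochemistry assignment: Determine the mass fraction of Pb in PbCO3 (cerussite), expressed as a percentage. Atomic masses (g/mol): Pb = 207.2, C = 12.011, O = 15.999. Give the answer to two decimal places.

77.54 wt%

Molar mass of PbCO3: 1*207.2 + 1*12.011 + 3*15.999 = 267.208 g/mol.
Mass of Pb per formula unit: 1 × 207.2 = 207.200 g.
Weight fraction Pb = 207.200 / 267.208 = 0.7754.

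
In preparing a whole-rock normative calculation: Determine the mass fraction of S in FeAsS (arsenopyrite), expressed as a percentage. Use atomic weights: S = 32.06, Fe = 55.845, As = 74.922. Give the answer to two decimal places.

19.69 mass %

Formula mass = 1×55.845 + 1×74.922 + 1×32.06 = 162.827 g/mol, of which 32.060 g is S.
So S makes up 32.060/162.827 = 0.1969 of the mass, i.e. 19.69%.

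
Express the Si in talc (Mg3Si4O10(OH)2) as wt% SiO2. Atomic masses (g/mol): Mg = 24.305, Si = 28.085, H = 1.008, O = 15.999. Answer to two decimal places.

63.37 wt%

Molar mass of Mg3Si4O10(OH)2 = 3*24.305 + 4*28.085 + 12*15.999 + 2*1.008 = 379.259 g/mol.
Each formula unit contains 4 Si, equivalent to 4/1 = 4.0000 mol SiO2.
M(SiO2) = 1×28.085 + 2×15.999 = 60.083 g/mol.
Mass of SiO2 per formula unit = 4.0000 × 60.083 = 240.332 g.
SiO2 wt% = 240.332 / 379.259 × 100 = 63.37%.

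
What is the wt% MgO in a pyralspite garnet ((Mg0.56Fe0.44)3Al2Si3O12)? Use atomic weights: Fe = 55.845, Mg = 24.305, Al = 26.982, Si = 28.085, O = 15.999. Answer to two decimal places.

15.22 wt%

M((Mg0.56Fe0.44)3Al2Si3O12) = 444.755 g/mol; M(MgO) = 40.304 g/mol.
Moles MgO per formula unit = 1.68 Mg ÷ 1 = 1.6800.
MgO fraction = (1.6800 × 40.304) / 444.755 = 67.711/444.755 = 0.1522.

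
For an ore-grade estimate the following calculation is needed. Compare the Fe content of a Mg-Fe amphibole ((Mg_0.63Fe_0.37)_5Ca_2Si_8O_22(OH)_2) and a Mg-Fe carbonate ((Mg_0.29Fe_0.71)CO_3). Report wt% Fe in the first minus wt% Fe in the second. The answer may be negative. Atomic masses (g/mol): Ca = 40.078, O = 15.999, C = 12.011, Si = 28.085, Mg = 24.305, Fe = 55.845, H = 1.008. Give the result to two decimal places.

-25.29 percentage points

First mineral: 103.313 g Fe in 870.702 g formula = 11.87 wt% Fe.
Second mineral: 39.650 g Fe in 106.706 g formula = 37.16 wt% Fe.
11.87% − 37.16% gives a difference of -25.29 percentage points.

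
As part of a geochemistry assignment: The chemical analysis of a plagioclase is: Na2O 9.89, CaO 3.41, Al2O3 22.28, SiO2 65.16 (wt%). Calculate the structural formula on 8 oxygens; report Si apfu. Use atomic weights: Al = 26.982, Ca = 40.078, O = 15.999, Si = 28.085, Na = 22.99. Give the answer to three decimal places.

Na2O: 9.89/61.979 = 0.15957 mol → 0.31914 mol Na, 0.15957 mol O.
CaO: 3.41/56.077 = 0.06081 mol → 0.06081 mol Ca, 0.06081 mol O.
Al2O3: 22.28/101.961 = 0.21851 mol → 0.43702 mol Al, 0.65553 mol O.
SiO2: 65.16/60.083 = 1.08450 mol → 1.08450 mol Si, 2.16900 mol O.
Total oxygen = 3.04491 mol. Normalization factor = 8/3.04491 = 2.62734.
Si per 8 O = 1.08450 × 2.62734 = 2.849.

2.849 Si apfu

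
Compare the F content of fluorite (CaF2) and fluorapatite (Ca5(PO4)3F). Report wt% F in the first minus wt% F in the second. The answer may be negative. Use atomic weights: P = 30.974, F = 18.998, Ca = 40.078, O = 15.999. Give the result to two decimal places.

44.90 percentage points

M(CaF2) = 78.074 g/mol, so wt% F = 37.996/78.074 × 100 = 48.67%.
M(Ca5(PO4)3F) = 504.298 g/mol, so wt% F = 18.998/504.298 × 100 = 3.77%.
48.67 − 3.77 = 44.90 pp.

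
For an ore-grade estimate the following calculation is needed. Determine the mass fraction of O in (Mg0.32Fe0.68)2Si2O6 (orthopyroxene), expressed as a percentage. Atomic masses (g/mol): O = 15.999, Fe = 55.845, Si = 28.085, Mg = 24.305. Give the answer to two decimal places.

39.40 weight percent

M((Mg0.32Fe0.68)2Si2O6) = 243.668 g/mol.
O contributes 6 × 15.999 = 95.994 g per mole.
95.994/243.668 = 0.3940 → 39.40%.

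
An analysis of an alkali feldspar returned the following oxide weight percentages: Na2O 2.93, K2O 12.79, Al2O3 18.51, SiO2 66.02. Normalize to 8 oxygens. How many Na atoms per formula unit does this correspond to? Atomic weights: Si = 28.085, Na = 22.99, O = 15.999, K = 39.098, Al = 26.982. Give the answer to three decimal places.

0.259 Na apfu

Na2O: 2.93/61.979 = 0.04727 mol → 0.09454 mol Na, 0.04727 mol O.
K2O: 12.79/94.195 = 0.13578 mol → 0.27156 mol K, 0.13578 mol O.
Al2O3: 18.51/101.961 = 0.18154 mol → 0.36308 mol Al, 0.54462 mol O.
SiO2: 66.02/60.083 = 1.09881 mol → 1.09881 mol Si, 2.19762 mol O.
Total oxygen = 2.92529 mol. Normalization factor = 8/2.92529 = 2.73477.
Na per 8 O = 0.09454 × 2.73477 = 0.259.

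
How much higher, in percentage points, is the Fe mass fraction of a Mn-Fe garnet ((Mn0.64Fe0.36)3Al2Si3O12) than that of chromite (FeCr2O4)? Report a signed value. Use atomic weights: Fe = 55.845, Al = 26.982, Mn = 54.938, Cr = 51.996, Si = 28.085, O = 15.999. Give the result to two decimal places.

-12.79 percentage points

First mineral: 60.313 g Fe in 496.001 g formula = 12.16 wt% Fe.
Second mineral: 55.845 g Fe in 223.833 g formula = 24.95 wt% Fe.
12.16% − 24.95% gives a difference of -12.79 percentage points.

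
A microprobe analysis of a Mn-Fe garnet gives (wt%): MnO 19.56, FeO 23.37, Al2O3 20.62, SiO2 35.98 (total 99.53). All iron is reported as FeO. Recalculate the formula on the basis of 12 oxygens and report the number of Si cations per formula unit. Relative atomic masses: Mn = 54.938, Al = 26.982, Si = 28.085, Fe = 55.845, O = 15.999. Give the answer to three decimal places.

MnO (M=70.937): mol = 0.27574; Mn = 0.27574, O = 0.27574.
FeO (M=71.844): mol = 0.32529; Fe = 0.32529, O = 0.32529.
Al2O3 (M=101.961): mol = 0.20223; Al = 0.40446, O = 0.60669.
SiO2 (M=60.083): mol = 0.59884; Si = 0.59884, O = 1.19768.
ΣO = 2.40540; factor = 12/ΣO = 4.98878.
Si apfu = 0.59884 × 4.98878 = 2.987.

2.987 Si apfu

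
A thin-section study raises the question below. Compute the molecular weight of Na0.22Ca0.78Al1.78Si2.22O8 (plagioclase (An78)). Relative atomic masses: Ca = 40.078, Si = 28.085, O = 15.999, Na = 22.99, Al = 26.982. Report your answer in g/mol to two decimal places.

274.69 g/mol

M = 0.22·22.99 + 0.78·40.078 + 1.78·26.982 + 2.22·28.085 + 8·15.999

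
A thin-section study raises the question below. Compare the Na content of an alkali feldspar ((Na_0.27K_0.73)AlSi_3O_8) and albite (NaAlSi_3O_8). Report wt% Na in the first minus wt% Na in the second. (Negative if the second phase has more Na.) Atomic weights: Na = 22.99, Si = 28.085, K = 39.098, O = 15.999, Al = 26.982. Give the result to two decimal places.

-6.50 percentage points

First mineral: 6.207 g Na in 273.978 g formula = 2.27 wt% Na.
Second mineral: 22.990 g Na in 262.219 g formula = 8.77 wt% Na.
2.27% − 8.77% gives a difference of -6.50 percentage points.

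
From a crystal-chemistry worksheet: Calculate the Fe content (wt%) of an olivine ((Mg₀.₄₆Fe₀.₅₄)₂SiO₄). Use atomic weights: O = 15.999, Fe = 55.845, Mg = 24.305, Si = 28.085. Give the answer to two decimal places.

M((Mg₀.₄₆Fe₀.₅₄)₂SiO₄) = 174.754 g/mol.
Fe contributes 1.08 × 55.845 = 60.313 g per mole.
60.313/174.754 = 0.3451 → 34.51%.

34.51 wt%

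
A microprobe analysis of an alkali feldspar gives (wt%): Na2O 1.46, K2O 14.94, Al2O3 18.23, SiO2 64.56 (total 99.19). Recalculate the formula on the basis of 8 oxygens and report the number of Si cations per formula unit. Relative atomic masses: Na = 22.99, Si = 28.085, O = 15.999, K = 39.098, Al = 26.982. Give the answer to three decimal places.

1.46 wt% Na2O ÷ 61.979 g/mol = 0.02356 mol, giving 0.04712 Na and 0.02356 O.
14.94 wt% K2O ÷ 94.195 g/mol = 0.15861 mol, giving 0.31722 K and 0.15861 O.
18.23 wt% Al2O3 ÷ 101.961 g/mol = 0.17879 mol, giving 0.35758 Al and 0.53637 O.
64.56 wt% SiO2 ÷ 60.083 g/mol = 1.07451 mol, giving 1.07451 Si and 2.14902 O.
Oxygen sums to 2.86756; scaling by 8/2.86756 = 2.78983 puts the formula on 8 O.
Si: 1.07451 × 2.78983 = 2.998 atoms per formula unit.

2.998 Si apfu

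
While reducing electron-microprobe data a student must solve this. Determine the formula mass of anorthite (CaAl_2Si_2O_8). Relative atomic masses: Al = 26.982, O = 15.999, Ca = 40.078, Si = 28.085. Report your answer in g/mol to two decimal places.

278.20 g/mol

M = 1×40.078 + 2×26.982 + 2×28.085 + 8×15.999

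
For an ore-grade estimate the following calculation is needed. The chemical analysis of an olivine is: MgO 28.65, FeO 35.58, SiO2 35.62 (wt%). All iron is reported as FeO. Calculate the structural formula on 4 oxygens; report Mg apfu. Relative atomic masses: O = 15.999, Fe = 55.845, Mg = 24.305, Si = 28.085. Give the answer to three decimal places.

MgO: 28.65/40.304 = 0.71085 mol → 0.71085 mol Mg, 0.71085 mol O.
FeO: 35.58/71.844 = 0.49524 mol → 0.49524 mol Fe, 0.49524 mol O.
SiO2: 35.62/60.083 = 0.59285 mol → 0.59285 mol Si, 1.18570 mol O.
Total oxygen = 2.39179 mol. Normalization factor = 4/2.39179 = 1.67239.
Mg per 4 O = 0.71085 × 1.67239 = 1.189.

1.189 Mg apfu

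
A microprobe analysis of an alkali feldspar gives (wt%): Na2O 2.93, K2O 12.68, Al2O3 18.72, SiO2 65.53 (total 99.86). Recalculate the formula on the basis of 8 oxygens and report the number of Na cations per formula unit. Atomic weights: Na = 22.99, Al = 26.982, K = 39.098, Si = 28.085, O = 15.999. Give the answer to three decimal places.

0.260 Na apfu

2.93 wt% Na2O ÷ 61.979 g/mol = 0.04727 mol, giving 0.09454 Na and 0.04727 O.
12.68 wt% K2O ÷ 94.195 g/mol = 0.13461 mol, giving 0.26922 K and 0.13461 O.
18.72 wt% Al2O3 ÷ 101.961 g/mol = 0.18360 mol, giving 0.36720 Al and 0.55080 O.
65.53 wt% SiO2 ÷ 60.083 g/mol = 1.09066 mol, giving 1.09066 Si and 2.18132 O.
Oxygen sums to 2.91400; scaling by 8/2.91400 = 2.74537 puts the formula on 8 O.
Na: 0.09454 × 2.74537 = 0.260 atoms per formula unit.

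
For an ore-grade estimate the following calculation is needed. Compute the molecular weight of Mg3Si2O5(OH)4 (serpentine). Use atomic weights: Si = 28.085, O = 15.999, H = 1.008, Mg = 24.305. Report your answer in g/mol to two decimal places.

Mg: 3 × 24.305 = 72.9150
Si: 2 × 28.085 = 56.1700
O: 9 × 15.999 = 143.9910
H: 4 × 1.008 = 4.0320
Summing the contributions gives the formula mass.

277.11 g/mol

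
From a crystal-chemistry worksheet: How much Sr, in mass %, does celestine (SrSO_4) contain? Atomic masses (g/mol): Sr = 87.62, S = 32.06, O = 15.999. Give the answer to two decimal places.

Molar mass of SrSO_4: 1×87.62 + 1×32.06 + 4×15.999 = 183.676 g/mol.
Mass of Sr per formula unit: 1 × 87.62 = 87.620 g.
Weight fraction Sr = 87.620 / 183.676 = 0.4770.

47.70 mass %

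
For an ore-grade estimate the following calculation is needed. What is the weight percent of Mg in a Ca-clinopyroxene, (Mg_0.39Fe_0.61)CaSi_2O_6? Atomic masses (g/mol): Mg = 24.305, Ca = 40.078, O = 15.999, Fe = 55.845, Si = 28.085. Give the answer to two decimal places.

4.02 mass %

M((Mg_0.39Fe_0.61)CaSi_2O_6) = 235.786 g/mol.
Mg contributes 0.39 × 24.305 = 9.479 g per mole.
9.479/235.786 = 0.0402 → 4.02%.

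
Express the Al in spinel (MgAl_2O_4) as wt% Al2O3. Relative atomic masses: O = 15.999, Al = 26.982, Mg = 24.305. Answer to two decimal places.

M(MgAl_2O_4) = 142.265 g/mol; M(Al2O3) = 101.961 g/mol.
Moles Al2O3 per formula unit = 2 Al ÷ 2 = 1.0000.
Al2O3 fraction = (1.0000 × 101.961) / 142.265 = 101.961/142.265 = 0.7167.

71.67 wt%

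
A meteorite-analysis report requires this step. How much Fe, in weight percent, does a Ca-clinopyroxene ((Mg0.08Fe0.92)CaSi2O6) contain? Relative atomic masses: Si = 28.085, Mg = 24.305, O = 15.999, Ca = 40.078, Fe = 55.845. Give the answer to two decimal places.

M((Mg0.08Fe0.92)CaSi2O6) = 245.564 g/mol.
Fe contributes 0.92 × 55.845 = 51.377 g per mole.
51.377/245.564 = 0.2092 → 20.92%.

20.92 weight percent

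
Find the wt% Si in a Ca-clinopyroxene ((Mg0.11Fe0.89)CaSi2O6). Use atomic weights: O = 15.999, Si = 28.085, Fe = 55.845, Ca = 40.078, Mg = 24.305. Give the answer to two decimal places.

22.96 weight percent

M((Mg0.11Fe0.89)CaSi2O6) = 244.618 g/mol.
Si contributes 2 × 28.085 = 56.170 g per mole.
56.170/244.618 = 0.2296 → 22.96%.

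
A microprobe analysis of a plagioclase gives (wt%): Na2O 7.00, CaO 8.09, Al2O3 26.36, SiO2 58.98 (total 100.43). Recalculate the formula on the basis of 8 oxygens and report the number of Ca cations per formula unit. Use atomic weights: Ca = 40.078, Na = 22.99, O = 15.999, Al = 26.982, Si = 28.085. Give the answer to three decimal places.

0.385 Ca apfu

Na2O: 7.00/61.979 = 0.11294 mol → 0.22588 mol Na, 0.11294 mol O.
CaO: 8.09/56.077 = 0.14427 mol → 0.14427 mol Ca, 0.14427 mol O.
Al2O3: 26.36/101.961 = 0.25853 mol → 0.51706 mol Al, 0.77559 mol O.
SiO2: 58.98/60.083 = 0.98164 mol → 0.98164 mol Si, 1.96328 mol O.
Total oxygen = 2.99608 mol. Normalization factor = 8/2.99608 = 2.67016.
Ca per 8 O = 0.14427 × 2.67016 = 0.385.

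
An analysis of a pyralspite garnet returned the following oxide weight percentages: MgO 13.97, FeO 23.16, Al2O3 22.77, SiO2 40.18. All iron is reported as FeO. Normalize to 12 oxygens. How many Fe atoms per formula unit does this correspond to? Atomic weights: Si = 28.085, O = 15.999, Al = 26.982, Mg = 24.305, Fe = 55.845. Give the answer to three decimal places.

13.97 wt% MgO ÷ 40.304 g/mol = 0.34662 mol, giving 0.34662 Mg and 0.34662 O.
23.16 wt% FeO ÷ 71.844 g/mol = 0.32237 mol, giving 0.32237 Fe and 0.32237 O.
22.77 wt% Al2O3 ÷ 101.961 g/mol = 0.22332 mol, giving 0.44664 Al and 0.66996 O.
40.18 wt% SiO2 ÷ 60.083 g/mol = 0.66874 mol, giving 0.66874 Si and 1.33748 O.
Oxygen sums to 2.67643; scaling by 12/2.67643 = 4.48358 puts the formula on 12 O.
Fe: 0.32237 × 4.48358 = 1.445 atoms per formula unit.

1.445 Fe apfu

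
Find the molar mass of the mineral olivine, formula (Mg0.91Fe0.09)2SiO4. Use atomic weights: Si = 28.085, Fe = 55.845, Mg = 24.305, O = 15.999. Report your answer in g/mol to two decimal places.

M = 1.82*24.305 + 0.18*55.845 + 1*28.085 + 4*15.999

146.37 g/mol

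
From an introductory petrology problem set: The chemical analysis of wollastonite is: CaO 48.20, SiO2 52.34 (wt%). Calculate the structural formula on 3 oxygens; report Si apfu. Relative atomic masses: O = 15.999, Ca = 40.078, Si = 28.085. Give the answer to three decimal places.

CaO (M=56.077): mol = 0.85953; Ca = 0.85953, O = 0.85953.
SiO2 (M=60.083): mol = 0.87113; Si = 0.87113, O = 1.74226.
ΣO = 2.60179; factor = 3/ΣO = 1.15305.
Si apfu = 0.87113 × 1.15305 = 1.004.

1.004 Si apfu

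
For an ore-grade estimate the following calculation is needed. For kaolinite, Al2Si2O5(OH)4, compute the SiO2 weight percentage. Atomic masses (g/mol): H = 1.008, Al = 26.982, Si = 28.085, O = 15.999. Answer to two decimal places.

M(Al2Si2O5(OH)4) = 258.157 g/mol; M(SiO2) = 60.083 g/mol.
Moles SiO2 per formula unit = 2 Si ÷ 1 = 2.0000.
SiO2 fraction = (2.0000 × 60.083) / 258.157 = 120.166/258.157 = 0.4655.

46.55 wt%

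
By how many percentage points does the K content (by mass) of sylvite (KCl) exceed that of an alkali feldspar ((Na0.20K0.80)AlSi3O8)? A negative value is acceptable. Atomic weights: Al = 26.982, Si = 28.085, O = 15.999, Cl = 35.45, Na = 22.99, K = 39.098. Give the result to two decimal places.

41.08 percentage points

M(KCl) = 74.548 g/mol, so wt% K = 39.098/74.548 × 100 = 52.45%.
M((Na0.20K0.80)AlSi3O8) = 275.105 g/mol, so wt% K = 31.278/275.105 × 100 = 11.37%.
52.45 − 11.37 = 41.08 pp.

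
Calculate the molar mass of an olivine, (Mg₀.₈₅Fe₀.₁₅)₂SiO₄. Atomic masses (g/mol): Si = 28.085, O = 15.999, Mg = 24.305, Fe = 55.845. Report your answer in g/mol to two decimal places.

150.15 g/mol

The formula mass is the sum 1.70·24.305 + 0.30·55.845 + 1·28.085 + 4·15.999.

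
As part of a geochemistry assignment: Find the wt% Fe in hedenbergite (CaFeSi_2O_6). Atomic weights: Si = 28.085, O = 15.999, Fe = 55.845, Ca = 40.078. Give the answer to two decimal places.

22.51 wt%

M(CaFeSi_2O_6) = 248.087 g/mol.
Fe contributes 1 × 55.845 = 55.845 g per mole.
55.845/248.087 = 0.2251 → 22.51%.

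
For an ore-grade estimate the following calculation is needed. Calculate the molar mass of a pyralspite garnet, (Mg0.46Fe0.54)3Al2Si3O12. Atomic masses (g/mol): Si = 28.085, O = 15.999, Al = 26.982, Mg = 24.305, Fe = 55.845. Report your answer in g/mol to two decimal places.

The formula mass is the sum 1.38×24.305 + 1.62×55.845 + 2×26.982 + 3×28.085 + 12×15.999.

454.22 g/mol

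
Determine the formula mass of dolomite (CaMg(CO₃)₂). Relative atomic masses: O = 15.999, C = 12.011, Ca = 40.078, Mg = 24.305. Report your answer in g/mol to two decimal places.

Ca: 1 × 40.078 = 40.0780
Mg: 1 × 24.305 = 24.3050
C: 2 × 12.011 = 24.0220
O: 6 × 15.999 = 95.9940
Summing the contributions gives the formula mass.

184.40 g/mol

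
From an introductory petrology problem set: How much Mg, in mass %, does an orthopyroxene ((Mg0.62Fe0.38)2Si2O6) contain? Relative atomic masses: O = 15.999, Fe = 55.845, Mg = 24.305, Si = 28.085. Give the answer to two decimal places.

Molar mass of (Mg0.62Fe0.38)2Si2O6: 1.24*24.305 + 0.76*55.845 + 2*28.085 + 6*15.999 = 224.744 g/mol.
Mass of Mg per formula unit: 1.24 × 24.305 = 30.138 g.
Weight fraction Mg = 30.138 / 224.744 = 0.1341.

13.41 mass %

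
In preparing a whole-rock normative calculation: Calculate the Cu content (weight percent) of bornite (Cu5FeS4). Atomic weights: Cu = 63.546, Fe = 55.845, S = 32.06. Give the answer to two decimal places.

63.32 weight percent

Molar mass of Cu5FeS4: 5×63.546 + 1×55.845 + 4×32.06 = 501.815 g/mol.
Mass of Cu per formula unit: 5 × 63.546 = 317.730 g.
Weight fraction Cu = 317.730 / 501.815 = 0.6332.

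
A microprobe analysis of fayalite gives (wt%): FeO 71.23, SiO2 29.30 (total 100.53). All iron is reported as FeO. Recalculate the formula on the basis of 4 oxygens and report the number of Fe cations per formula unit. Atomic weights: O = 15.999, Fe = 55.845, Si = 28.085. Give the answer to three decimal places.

2.016 Fe apfu

71.23 wt% FeO ÷ 71.844 g/mol = 0.99145 mol, giving 0.99145 Fe and 0.99145 O.
29.30 wt% SiO2 ÷ 60.083 g/mol = 0.48766 mol, giving 0.48766 Si and 0.97532 O.
Oxygen sums to 1.96677; scaling by 4/1.96677 = 2.03379 puts the formula on 4 O.
Fe: 0.99145 × 2.03379 = 2.016 atoms per formula unit.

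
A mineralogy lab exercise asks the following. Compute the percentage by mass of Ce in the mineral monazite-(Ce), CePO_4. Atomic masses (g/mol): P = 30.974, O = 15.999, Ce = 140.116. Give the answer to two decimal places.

59.60 wt%

Formula mass = 1×140.116 + 1×30.974 + 4×15.999 = 235.086 g/mol, of which 140.116 g is Ce.
So Ce makes up 140.116/235.086 = 0.5960 of the mass, i.e. 59.60%.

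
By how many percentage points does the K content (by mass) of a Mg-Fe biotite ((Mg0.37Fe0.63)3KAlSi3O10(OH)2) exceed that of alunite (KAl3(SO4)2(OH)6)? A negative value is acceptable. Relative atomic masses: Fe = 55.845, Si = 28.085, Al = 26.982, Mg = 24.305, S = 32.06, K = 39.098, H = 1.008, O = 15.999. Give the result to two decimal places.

K in (Mg0.37Fe0.63)3KAlSi3O10(OH)2: molar mass 476.865 g/mol; 1×39.098 = 39.098 g → 8.20 wt%.
K in KAl3(SO4)2(OH)6: molar mass 414.198 g/mol; 1×39.098 = 39.098 g → 9.44 wt%.
Difference = 8.20 − 9.44 = -1.24 percentage points.

-1.24 percentage points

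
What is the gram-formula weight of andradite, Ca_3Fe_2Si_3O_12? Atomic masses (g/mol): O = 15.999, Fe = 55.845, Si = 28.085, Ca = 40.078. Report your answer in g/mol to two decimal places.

508.17 g/mol

Ca: 3 × 40.078 = 120.2340
Fe: 2 × 55.845 = 111.6900
Si: 3 × 28.085 = 84.2550
O: 12 × 15.999 = 191.9880
Summing the contributions gives the formula mass.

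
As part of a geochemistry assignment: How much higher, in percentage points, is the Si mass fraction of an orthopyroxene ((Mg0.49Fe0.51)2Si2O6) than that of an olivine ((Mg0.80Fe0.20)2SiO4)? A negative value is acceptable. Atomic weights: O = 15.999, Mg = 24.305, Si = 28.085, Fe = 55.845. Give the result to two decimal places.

M((Mg0.49Fe0.51)2Si2O6) = 232.945 g/mol, so wt% Si = 56.170/232.945 × 100 = 24.11%.
M((Mg0.80Fe0.20)2SiO4) = 153.307 g/mol, so wt% Si = 28.085/153.307 × 100 = 18.32%.
24.11 − 18.32 = 5.79 pp.

5.79 percentage points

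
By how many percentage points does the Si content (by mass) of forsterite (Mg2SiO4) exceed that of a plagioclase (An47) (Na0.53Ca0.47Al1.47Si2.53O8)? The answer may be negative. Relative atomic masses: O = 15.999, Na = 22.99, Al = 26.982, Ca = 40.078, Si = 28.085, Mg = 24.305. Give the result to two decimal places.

-6.38 percentage points

M(Mg2SiO4) = 140.691 g/mol, so wt% Si = 28.085/140.691 × 100 = 19.96%.
M(Na0.53Ca0.47Al1.47Si2.53O8) = 269.732 g/mol, so wt% Si = 71.055/269.732 × 100 = 26.34%.
19.96 − 26.34 = -6.38 pp.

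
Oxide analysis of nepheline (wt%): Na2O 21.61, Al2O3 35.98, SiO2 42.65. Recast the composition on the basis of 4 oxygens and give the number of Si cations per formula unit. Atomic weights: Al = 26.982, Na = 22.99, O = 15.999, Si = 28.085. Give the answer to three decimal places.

Na2O: 21.61/61.979 = 0.34867 mol → 0.69734 mol Na, 0.34867 mol O.
Al2O3: 35.98/101.961 = 0.35288 mol → 0.70576 mol Al, 1.05864 mol O.
SiO2: 42.65/60.083 = 0.70985 mol → 0.70985 mol Si, 1.41970 mol O.
Total oxygen = 2.82701 mol. Normalization factor = 4/2.82701 = 1.41492.
Si per 4 O = 0.70985 × 1.41492 = 1.004.

1.004 Si apfu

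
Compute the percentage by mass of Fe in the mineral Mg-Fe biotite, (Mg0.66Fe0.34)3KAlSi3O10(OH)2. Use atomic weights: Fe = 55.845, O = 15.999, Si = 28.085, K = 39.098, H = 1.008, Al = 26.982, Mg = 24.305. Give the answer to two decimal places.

Formula mass = 1.98*24.305 + 1.02*55.845 + 1*39.098 + 1*26.982 + 3*28.085 + 12*15.999 + 2*1.008 = 449.425 g/mol, of which 56.962 g is Fe.
So Fe makes up 56.962/449.425 = 0.1267 of the mass, i.e. 12.67%.

12.67 mass %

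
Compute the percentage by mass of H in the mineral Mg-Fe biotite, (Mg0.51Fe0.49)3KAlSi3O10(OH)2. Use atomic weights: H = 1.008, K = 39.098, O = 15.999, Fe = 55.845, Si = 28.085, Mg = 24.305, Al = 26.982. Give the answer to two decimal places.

M((Mg0.51Fe0.49)3KAlSi3O10(OH)2) = 463.618 g/mol.
H contributes 2 × 1.008 = 2.016 g per mole.
2.016/463.618 = 0.0043 → 0.43%.

0.43 wt%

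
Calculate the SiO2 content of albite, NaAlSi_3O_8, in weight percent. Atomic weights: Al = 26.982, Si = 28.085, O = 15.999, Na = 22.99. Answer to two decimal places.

68.74 wt%

Molar mass of NaAlSi_3O_8 = 1·22.99 + 1·26.982 + 3·28.085 + 8·15.999 = 262.219 g/mol.
Each formula unit contains 3 Si, equivalent to 3/1 = 3.0000 mol SiO2.
M(SiO2) = 1×28.085 + 2×15.999 = 60.083 g/mol.
Mass of SiO2 per formula unit = 3.0000 × 60.083 = 180.249 g.
SiO2 wt% = 180.249 / 262.219 × 100 = 68.74%.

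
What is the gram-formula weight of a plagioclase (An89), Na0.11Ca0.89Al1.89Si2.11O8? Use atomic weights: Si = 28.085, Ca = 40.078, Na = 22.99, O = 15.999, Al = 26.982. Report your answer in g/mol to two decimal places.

The formula mass is the sum 0.11×22.99 + 0.89×40.078 + 1.89×26.982 + 2.11×28.085 + 8×15.999.

276.45 g/mol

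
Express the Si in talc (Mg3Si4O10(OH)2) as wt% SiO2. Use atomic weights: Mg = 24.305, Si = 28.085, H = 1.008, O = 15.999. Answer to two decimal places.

Molar mass of Mg3Si4O10(OH)2 = 3×24.305 + 4×28.085 + 12×15.999 + 2×1.008 = 379.259 g/mol.
Each formula unit contains 4 Si, equivalent to 4/1 = 4.0000 mol SiO2.
M(SiO2) = 1×28.085 + 2×15.999 = 60.083 g/mol.
Mass of SiO2 per formula unit = 4.0000 × 60.083 = 240.332 g.
SiO2 wt% = 240.332 / 379.259 × 100 = 63.37%.

63.37 wt%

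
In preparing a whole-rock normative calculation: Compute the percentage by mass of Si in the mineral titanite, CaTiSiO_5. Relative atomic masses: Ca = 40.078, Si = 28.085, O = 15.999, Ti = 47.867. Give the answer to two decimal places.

Molar mass of CaTiSiO_5: 1·40.078 + 1·47.867 + 1·28.085 + 5·15.999 = 196.025 g/mol.
Mass of Si per formula unit: 1 × 28.085 = 28.085 g.
Weight fraction Si = 28.085 / 196.025 = 0.1433.

14.33 wt%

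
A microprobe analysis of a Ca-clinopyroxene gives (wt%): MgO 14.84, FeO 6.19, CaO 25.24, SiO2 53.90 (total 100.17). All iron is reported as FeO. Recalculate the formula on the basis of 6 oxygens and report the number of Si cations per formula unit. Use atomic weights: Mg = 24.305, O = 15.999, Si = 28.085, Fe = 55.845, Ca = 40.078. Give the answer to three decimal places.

1.995 Si apfu

MgO (M=40.304): mol = 0.36820; Mg = 0.36820, O = 0.36820.
FeO (M=71.844): mol = 0.08616; Fe = 0.08616, O = 0.08616.
CaO (M=56.077): mol = 0.45010; Ca = 0.45010, O = 0.45010.
SiO2 (M=60.083): mol = 0.89709; Si = 0.89709, O = 1.79418.
ΣO = 2.69864; factor = 6/ΣO = 2.22334.
Si apfu = 0.89709 × 2.22334 = 1.995.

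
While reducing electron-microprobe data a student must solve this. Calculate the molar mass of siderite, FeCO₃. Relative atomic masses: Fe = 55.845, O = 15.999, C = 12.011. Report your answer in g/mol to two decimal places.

115.85 g/mol

M = 1(55.845) + 1(12.011) + 3(15.999)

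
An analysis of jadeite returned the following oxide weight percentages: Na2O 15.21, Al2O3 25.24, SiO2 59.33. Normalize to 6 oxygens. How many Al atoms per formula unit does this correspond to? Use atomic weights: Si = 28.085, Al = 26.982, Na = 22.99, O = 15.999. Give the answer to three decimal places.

Na2O (M=61.979): mol = 0.24541; Na = 0.49082, O = 0.24541.
Al2O3 (M=101.961): mol = 0.24755; Al = 0.49510, O = 0.74265.
SiO2 (M=60.083): mol = 0.98747; Si = 0.98747, O = 1.97494.
ΣO = 2.96300; factor = 6/ΣO = 2.02497.
Al apfu = 0.49510 × 2.02497 = 1.003.

1.003 Al apfu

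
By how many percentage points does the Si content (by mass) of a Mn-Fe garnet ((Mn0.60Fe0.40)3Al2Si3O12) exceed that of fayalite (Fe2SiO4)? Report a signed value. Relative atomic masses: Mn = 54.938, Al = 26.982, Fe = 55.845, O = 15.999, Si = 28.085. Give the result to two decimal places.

3.20 percentage points

M((Mn0.60Fe0.40)3Al2Si3O12) = 496.109 g/mol, so wt% Si = 84.255/496.109 × 100 = 16.98%.
M(Fe2SiO4) = 203.771 g/mol, so wt% Si = 28.085/203.771 × 100 = 13.78%.
16.98 − 13.78 = 3.20 pp.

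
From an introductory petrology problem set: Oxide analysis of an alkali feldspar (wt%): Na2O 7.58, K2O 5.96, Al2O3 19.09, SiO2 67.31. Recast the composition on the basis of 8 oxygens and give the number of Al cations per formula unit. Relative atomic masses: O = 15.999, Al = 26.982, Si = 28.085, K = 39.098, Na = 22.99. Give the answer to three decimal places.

7.58 wt% Na2O ÷ 61.979 g/mol = 0.12230 mol, giving 0.24460 Na and 0.12230 O.
5.96 wt% K2O ÷ 94.195 g/mol = 0.06327 mol, giving 0.12654 K and 0.06327 O.
19.09 wt% Al2O3 ÷ 101.961 g/mol = 0.18723 mol, giving 0.37446 Al and 0.56169 O.
67.31 wt% SiO2 ÷ 60.083 g/mol = 1.12028 mol, giving 1.12028 Si and 2.24056 O.
Oxygen sums to 2.98782; scaling by 8/2.98782 = 2.67754 puts the formula on 8 O.
Al: 0.37446 × 2.67754 = 1.003 atoms per formula unit.

1.003 Al apfu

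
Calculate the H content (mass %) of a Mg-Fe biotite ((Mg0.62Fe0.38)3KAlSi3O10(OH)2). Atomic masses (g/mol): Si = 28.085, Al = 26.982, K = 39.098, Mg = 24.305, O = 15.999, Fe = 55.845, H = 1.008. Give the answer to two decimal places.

0.44 mass %

Molar mass of (Mg0.62Fe0.38)3KAlSi3O10(OH)2: 1.86×24.305 + 1.14×55.845 + 1×39.098 + 1×26.982 + 3×28.085 + 12×15.999 + 2×1.008 = 453.210 g/mol.
Mass of H per formula unit: 2 × 1.008 = 2.016 g.
Weight fraction H = 2.016 / 453.210 = 0.0044.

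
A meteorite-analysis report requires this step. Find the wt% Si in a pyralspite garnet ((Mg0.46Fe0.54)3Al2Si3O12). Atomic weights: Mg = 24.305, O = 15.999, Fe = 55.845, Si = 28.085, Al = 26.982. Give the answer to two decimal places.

18.55 weight percent

Molar mass of (Mg0.46Fe0.54)3Al2Si3O12: 1.38×24.305 + 1.62×55.845 + 2×26.982 + 3×28.085 + 12×15.999 = 454.217 g/mol.
Mass of Si per formula unit: 3 × 28.085 = 84.255 g.
Weight fraction Si = 84.255 / 454.217 = 0.1855.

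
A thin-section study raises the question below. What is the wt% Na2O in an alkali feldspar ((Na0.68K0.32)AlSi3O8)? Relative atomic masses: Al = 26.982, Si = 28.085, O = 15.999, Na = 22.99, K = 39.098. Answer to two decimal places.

Molar mass of (Na0.68K0.32)AlSi3O8 = 0.68×22.99 + 0.32×39.098 + 1×26.982 + 3×28.085 + 8×15.999 = 267.374 g/mol.
Each formula unit contains 0.68 Na, equivalent to 0.68/2 = 0.3400 mol Na2O.
M(Na2O) = 2×22.99 + 1×15.999 = 61.979 g/mol.
Mass of Na2O per formula unit = 0.3400 × 61.979 = 21.073 g.
Na2O wt% = 21.073 / 267.374 × 100 = 7.88%.

7.88 wt%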